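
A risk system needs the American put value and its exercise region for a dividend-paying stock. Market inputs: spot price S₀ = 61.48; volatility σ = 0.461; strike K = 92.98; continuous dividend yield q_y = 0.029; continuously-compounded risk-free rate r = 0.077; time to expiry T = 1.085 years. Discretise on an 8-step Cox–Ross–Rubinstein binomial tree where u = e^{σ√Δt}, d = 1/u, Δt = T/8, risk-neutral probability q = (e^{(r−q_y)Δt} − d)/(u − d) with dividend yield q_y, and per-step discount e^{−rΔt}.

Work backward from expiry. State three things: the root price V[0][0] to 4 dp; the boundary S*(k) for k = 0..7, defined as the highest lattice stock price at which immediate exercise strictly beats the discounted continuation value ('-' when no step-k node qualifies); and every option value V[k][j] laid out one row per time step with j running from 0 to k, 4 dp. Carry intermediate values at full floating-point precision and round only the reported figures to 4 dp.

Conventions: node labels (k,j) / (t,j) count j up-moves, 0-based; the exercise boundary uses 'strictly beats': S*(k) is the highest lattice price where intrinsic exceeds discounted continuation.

Δt=0.13562  u=1.18504  d=0.84386  q=0.47680  discount=0.98961
step 8 (expiry): payoffs max(K−S,0) = 77.1719 70.7805 61.8050 49.2006 31.5000 6.6429 0.0000 0.0000 0.0000
step 7: (k=7,j=0): S=18.7332, K−S=74.2468, hold=73.3544 ⇒ V=74.2468 exercise | (k=7,j=1): S=26.3072, K−S=66.6728, hold=65.8101 ⇒ V=66.6728 exercise | (k=7,j=2): S=36.9435, K−S=56.0365, hold=55.2155 ⇒ V=56.0365 exercise | (k=7,j=3): S=51.8802, K−S=41.0998, hold=40.3375 ⇒ V=41.0998 exercise | (k=7,j=4): S=72.8561, K−S=20.1239, hold=19.4440 ⇒ V=20.1239 exercise | (k=7,j=5): S=102.3127, K−S=0.0000, hold=3.4394 ⇒ V=3.4394 continue | (k=7,j=6): S=143.6789, K−S=0.0000, hold=0.0000 ⇒ V=0.0000 continue | (k=7,j=7): S=201.7701, K−S=0.0000, hold=0.0000 ⇒ V=0.0000 continue  boundary S*=72.8561
step 6: (k=6,j=0): S=22.1995, K−S=70.7805, hold=69.9017 ⇒ V=70.7805 exercise | (k=6,j=1): S=31.1750, K−S=61.8050, hold=60.9614 ⇒ V=61.8050 exercise | (k=6,j=2): S=43.7794, K−S=49.2006, hold=48.4065 ⇒ V=49.2006 exercise | (k=6,j=3): S=61.4800, K−S=31.5000, hold=30.7754 ⇒ V=31.5000 exercise | (k=6,j=4): S=86.3371, K−S=6.6429, hold=12.0423 ⇒ V=12.0423 continue | (k=6,j=5): S=121.2443, K−S=0.0000, hold=1.7808 ⇒ V=1.7808 continue | (k=6,j=6): S=170.2648, K−S=0.0000, hold=0.0000 ⇒ V=0.0000 continue  boundary S*=61.4800
step 5: (k=5,j=0): S=26.3072, K−S=66.6728, hold=65.8101 ⇒ V=66.6728 exercise | (k=5,j=1): S=36.9435, K−S=56.0365, hold=55.2155 ⇒ V=56.0365 exercise | (k=5,j=2): S=51.8802, K−S=41.0998, hold=40.3375 ⇒ V=41.0998 exercise | (k=5,j=3): S=72.8561, K−S=20.1239, hold=21.9917 ⇒ V=21.9917 continue | (k=5,j=4): S=102.3127, K−S=0.0000, hold=7.0754 ⇒ V=7.0754 continue | (k=5,j=5): S=143.6789, K−S=0.0000, hold=0.9220 ⇒ V=0.9220 continue  boundary S*=51.8802
step 4: (k=4,j=0): S=31.1750, K−S=61.8050, hold=60.9614 ⇒ V=61.8050 exercise | (k=4,j=1): S=43.7794, K−S=49.2006, hold=48.4065 ⇒ V=49.2006 exercise | (k=4,j=2): S=61.4800, K−S=31.5000, hold=31.6567 ⇒ V=31.6567 continue | (k=4,j=3): S=86.3371, K−S=6.6429, hold=14.7250 ⇒ V=14.7250 continue | (k=4,j=4): S=121.2443, K−S=0.0000, hold=4.0984 ⇒ V=4.0984 continue  boundary S*=43.7794
step 3: (k=3,j=0): S=36.9435, K−S=56.0365, hold=55.2155 ⇒ V=56.0365 exercise | (k=3,j=1): S=51.8802, K−S=41.0998, hold=40.4114 ⇒ V=41.0998 exercise | (k=3,j=2): S=72.8561, K−S=20.1239, hold=23.3386 ⇒ V=23.3386 continue | (k=3,j=3): S=102.3127, K−S=0.0000, hold=9.5579 ⇒ V=9.5579 continue  boundary S*=51.8802
step 2: (k=2,j=0): S=43.7794, K−S=49.2006, hold=48.4065 ⇒ V=49.2006 exercise | (k=2,j=1): S=61.4800, K−S=31.5000, hold=32.2922 ⇒ V=32.2922 continue | (k=2,j=2): S=86.3371, K−S=6.6429, hold=16.5938 ⇒ V=16.5938 continue  boundary S*=43.7794
step 1: (k=1,j=0): S=51.8802, K−S=41.0998, hold=40.7113 ⇒ V=41.0998 exercise | (k=1,j=1): S=72.8561, K−S=20.1239, hold=24.5495 ⇒ V=24.5495 continue  boundary S*=51.8802
step 0: (k=0,j=0): S=61.4800, K−S=31.5000, hold=32.8636 ⇒ V=32.8636 continue  boundary S*=-

price = 32.8636
boundary = - 51.8802 43.7794 51.8802 43.7794 51.8802 61.4800 72.8561
tree:
32.8636
41.0998 24.5495
49.2006 32.2922 16.5938
56.0365 41.0998 23.3386 9.5579
61.8050 49.2006 31.6567 14.7250 4.0984
66.6728 56.0365 41.0998 21.9917 7.0754 0.9220
70.7805 61.8050 49.2006 31.5000 12.0423 1.7808 0.0000
74.2468 66.6728 56.0365 41.0998 20.1239 3.4394 0.0000 0.0000
77.1719 70.7805 61.8050 49.2006 31.5000 6.6429 0.0000 0.0000 0.0000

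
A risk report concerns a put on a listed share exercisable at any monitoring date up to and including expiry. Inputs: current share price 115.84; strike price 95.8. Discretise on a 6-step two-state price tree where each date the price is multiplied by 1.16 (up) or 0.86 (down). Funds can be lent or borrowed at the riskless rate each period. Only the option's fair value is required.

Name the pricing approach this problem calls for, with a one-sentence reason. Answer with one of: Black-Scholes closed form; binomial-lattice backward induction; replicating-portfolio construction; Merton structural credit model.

Key observation: an American put (K = 95.8, S₀ = 115.84) on a 6-date tree has no closed form — the optimal stopping decision is embedded and must be resolved recursively from expiry.

framework: binomial-lattice backward induction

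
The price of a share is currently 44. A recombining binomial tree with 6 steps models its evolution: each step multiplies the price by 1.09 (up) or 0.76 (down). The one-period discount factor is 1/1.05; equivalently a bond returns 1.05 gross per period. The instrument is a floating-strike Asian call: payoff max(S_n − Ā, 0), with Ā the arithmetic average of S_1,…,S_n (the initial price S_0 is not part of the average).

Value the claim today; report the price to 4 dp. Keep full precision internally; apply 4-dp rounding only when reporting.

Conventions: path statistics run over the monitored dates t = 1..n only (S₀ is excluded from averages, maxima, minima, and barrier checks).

price = 5.8333

Under the martingale measure an up-move has probability p* = 0.8788; value the claim as the probability-weighted average of per-path payoffs, discounted 6 periods at R = 1.05.
Enumerate all 2^6 = 64 price paths (U = up ×1.09, D = down ×0.76); each path with k up-moves has probability p*^k·(1−p*)^(6−k).
DDDDDD: Ā=18.7473, payoff=0.0000, prob=0.000003
UDDDDD: Ā=26.8876, payoff=0.0000, prob=0.000023
DUDDDD: Ā=24.4676, payoff=0.0000, prob=0.000023
UUDDDD: Ā=35.0917, payoff=0.0000, prob=0.000167
DDUDDD: Ā=22.6284, payoff=0.0000, prob=0.000023
UDUDDD: Ā=32.4539, payoff=0.0000, prob=0.000167
DUUDDD: Ā=30.0339, payoff=0.0000, prob=0.000167
UUUDDD: Ā=43.0749, payoff=0.0000, prob=0.001209
DDDUDD: Ā=21.2306, payoff=0.0000, prob=0.000023
UDDUDD: Ā=30.4491, payoff=0.0000, prob=0.000167
DUDUDD: Ā=28.0291, payoff=0.0000, prob=0.000167
UUDUDD: Ā=40.1997, payoff=0.0000, prob=0.001209
DDUUDD: Ā=26.1899, payoff=0.0000, prob=0.000167
UDUUDD: Ā=37.5619, payoff=0.0000, prob=0.001209
DUUUDD: Ā=35.1419, payoff=0.0000, prob=0.001209
UUUUDD: Ā=50.4008, payoff=0.0000, prob=0.008763
DDDDUD: Ā=20.1683, payoff=0.0000, prob=0.000023
UDDDUD: Ā=28.9255, payoff=0.0000, prob=0.000167
DUDDUD: Ā=26.5055, payoff=0.0000, prob=0.000167
UUDDUD: Ā=38.0145, payoff=0.0000, prob=0.001209
DDUDUD: Ā=24.6663, payoff=0.0000, prob=0.000167
UDUDUD: Ā=35.3767, payoff=0.0000, prob=0.001209
DUUDUD: Ā=32.9567, payoff=0.0000, prob=0.001209
UUUDUD: Ā=47.2669, payoff=0.0000, prob=0.008763
DDDUUD: Ā=23.2685, payoff=0.0000, prob=0.000167
UDDUUD: Ā=33.3720, payoff=0.0000, prob=0.001209
DUDUUD: Ā=30.9520, payoff=0.0000, prob=0.001209
UUDUUD: Ā=44.3917, payoff=0.0000, prob=0.008763
DDUUUD: Ā=29.1128, payoff=0.0000, prob=0.001209
UDUUUD: Ā=41.7539, payoff=0.0000, prob=0.008763
DUUUUD: Ā=39.3339, payoff=0.0000, prob=0.008763
UUUUUD: Ā=56.4131, payoff=0.0000, prob=0.063528
DDDDDU: Ā=19.3609, payoff=0.0000, prob=0.000023
UDDDDU: Ā=27.7676, payoff=0.0000, prob=0.000167
DUDDDU: Ā=25.3476, payoff=0.0000, prob=0.000167
UUDDDU: Ā=36.3538, payoff=0.0000, prob=0.001209
DDUDDU: Ā=23.5084, payoff=0.0000, prob=0.000167
UDUDDU: Ā=33.7160, payoff=0.0000, prob=0.001209
DUUDDU: Ā=31.2960, payoff=0.0000, prob=0.001209
UUUDDU: Ā=44.8851, payoff=0.0000, prob=0.008763
DDDUDU: Ā=22.1106, payoff=0.0000, prob=0.000167
UDDUDU: Ā=31.7113, payoff=0.0000, prob=0.001209
DUDUDU: Ā=29.2913, payoff=0.0000, prob=0.001209
UUDUDU: Ā=42.0099, payoff=0.0000, prob=0.008763
DDUUDU: Ā=27.4521, payoff=0.0000, prob=0.001209
UDUUDU: Ā=39.3721, payoff=0.0000, prob=0.008763
DUUUDU: Ā=36.9521, payoff=0.0000, prob=0.008763
UUUUDU: Ā=52.9970, payoff=0.0000, prob=0.063528
DDDDUU: Ā=21.0483, payoff=0.0000, prob=0.000167
UDDDUU: Ā=30.1877, payoff=0.0000, prob=0.001209
DUDDUU: Ā=27.7677, payoff=0.0000, prob=0.001209
UUDDUU: Ā=39.8247, payoff=0.0000, prob=0.008763
DDUDUU: Ā=25.9285, payoff=0.0000, prob=0.001209
UDUDUU: Ā=37.1869, payoff=0.0000, prob=0.008763
DUUDUU: Ā=34.7669, payoff=1.1076, prob=0.008763
UUUDUU: Ā=49.8631, payoff=1.5885, prob=0.063528
DDDUUU: Ā=24.5307, payoff=0.4827, prob=0.001209
UDDUUU: Ā=35.1822, payoff=0.6923, prob=0.008763
DUDUUU: Ā=32.7622, payoff=3.1123, prob=0.008763
UUDUUU: Ā=46.9879, payoff=4.4637, prob=0.063528
DDUUUU: Ā=30.9230, payoff=4.9515, prob=0.008763
UDUUUU: Ā=44.3501, payoff=7.1015, prob=0.063528
DUUUUU: Ā=41.9301, payoff=9.5215, prob=0.063528
UUUUUU: Ā=60.1365, payoff=13.6559, prob=0.460579
Price = Σ prob·payoff / R^6 = 7.817154 / 1.340096 = 5.8333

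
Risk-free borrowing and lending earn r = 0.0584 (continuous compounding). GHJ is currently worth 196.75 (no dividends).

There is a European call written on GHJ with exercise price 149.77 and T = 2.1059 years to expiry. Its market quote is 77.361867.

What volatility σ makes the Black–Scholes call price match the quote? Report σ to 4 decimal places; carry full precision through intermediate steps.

At σ = 0.3939 the Black–Scholes value reproduces the quote:
σ√T = 0.3939·√2.1059 = 0.571617
d₁ = (ln(S/K) + (r+σ²/2)T) / (σ√T) = (ln(196.75/149.77) + (0.0584+0.3939²/2)·2.1059) / 0.571617 = (0.272833 + 0.286357) / 0.571617 = 0.978261
d₂ = d₁ − σ√T = 0.978261 − 0.571617 = 0.406645
e^{−rT} = 0.884277
N(d₁) = 0.836027,  N(d₂) = 0.657866
V = S·N(d₁) − K·e^{−rT}·N(d₂) = 164.488402 − 87.126535 = 77.361867 (the quoted price), and the Black–Scholes price is strictly increasing in σ, so σ is unique

sigma = 0.3939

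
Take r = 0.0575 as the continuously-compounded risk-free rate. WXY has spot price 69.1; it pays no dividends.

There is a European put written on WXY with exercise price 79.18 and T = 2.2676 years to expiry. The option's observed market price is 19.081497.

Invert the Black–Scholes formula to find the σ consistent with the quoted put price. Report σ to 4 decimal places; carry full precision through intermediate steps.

sigma = 0.4627

At σ = 0.4627 the Black–Scholes value reproduces the quote:
σ√T = 0.4627·√2.2676 = 0.696759
d₁ = (ln(S/K) + (r+σ²/2)T) / (σ√T) = (ln(69.1/79.18) + (0.0575+0.4627²/2)·2.2676) / 0.696759 = (-0.136169 + 0.373124) / 0.696759 = 0.340081
d₂ = d₁ − σ√T = 0.340081 − 0.696759 = -0.356678
e^{−rT} = 0.877756
N(−d₁) = 0.366898,  N(−d₂) = 0.639334
V = K·e^{−rT}·N(−d₂) − S·N(−d₁) = 44.434128 − 25.352631 = 19.081497 (equal to the quote); since ∂V/∂σ > 0 for all σ, the implied volatility is unique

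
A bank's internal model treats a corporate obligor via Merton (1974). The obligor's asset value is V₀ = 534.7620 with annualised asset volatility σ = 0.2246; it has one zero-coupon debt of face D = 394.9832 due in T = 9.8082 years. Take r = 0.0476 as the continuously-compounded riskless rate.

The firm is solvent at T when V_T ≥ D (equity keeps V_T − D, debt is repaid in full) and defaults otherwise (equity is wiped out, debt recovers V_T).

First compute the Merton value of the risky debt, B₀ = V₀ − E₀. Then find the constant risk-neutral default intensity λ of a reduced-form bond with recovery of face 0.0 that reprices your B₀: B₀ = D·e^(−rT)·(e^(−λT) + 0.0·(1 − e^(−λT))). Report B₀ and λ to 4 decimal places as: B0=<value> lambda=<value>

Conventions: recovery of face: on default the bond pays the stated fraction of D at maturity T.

B0=230.5835 lambda=0.0073

Apply the equity-as-call identities (strike 394.9832, horizon 9.8082 years):
d₁ = [ln(V₀/D) + (r + σ²/2)T] / (σ√T)
   = [ln(534.7620/394.9832) + (0.0476 + 0.5·0.2246²)·9.8082] / (0.2246·√9.8082)
   = [0.302979 + 0.714258] / 0.703403 = 1.446165
d₂ = d₁ − σ√T = 1.446165 − 0.703403 = 0.742761
N(d₁) = 0.925934,  N(d₂) = 0.771187,  e^(−rT) = 0.626961
E₀ = V₀·N(d₁) − D·e^(−rT)·N(d₂)
   = 534.7620·0.925934 − 394.9832·0.626961·0.771187 = 304.178457
B₀ = V₀ − E₀ = 534.7620 − 304.178457 = 230.583543
e^(−λT) = (B₀·e^(rT)/D − 0)/(1 − 0) = (230.5835·1.594995/394.9832 − 0)/1 = 0.93112676
λ = −ln(0.93112676)/9.8082 = 0.007276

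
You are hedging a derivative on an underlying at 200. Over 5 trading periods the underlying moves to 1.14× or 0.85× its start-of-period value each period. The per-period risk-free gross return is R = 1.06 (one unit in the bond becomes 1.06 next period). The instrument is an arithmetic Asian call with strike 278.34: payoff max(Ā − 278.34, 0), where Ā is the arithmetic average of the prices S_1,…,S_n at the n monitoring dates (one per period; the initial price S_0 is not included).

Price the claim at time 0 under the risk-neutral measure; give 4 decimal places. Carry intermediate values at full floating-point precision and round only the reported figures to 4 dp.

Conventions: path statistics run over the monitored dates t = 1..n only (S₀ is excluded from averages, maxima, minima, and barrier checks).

Risk-neutral up-probability p* = (R−d)/(u−d) = (1.06−0.85)/(1.14−0.85) = 0.7241; the claim prices as the p*-weighted sum of path payoffs discounted by R^5.
Enumerate all 2^5 = 32 price paths (U = up ×1.14, D = down ×0.85); each path with k up-moves has probability p*^k·(1−p*)^(5−k).
DDDDD: Ā=126.0935, payoff=0.0000, prob=0.001598
UDDDD: Ā=169.1136, payoff=0.0000, prob=0.004194
DUDDD: Ā=157.5136, payoff=0.0000, prob=0.004194
UUDDD: Ā=211.2535, payoff=0.0000, prob=0.011008
DDUDD: Ā=147.6536, payoff=0.0000, prob=0.004194
UDUDD: Ā=198.0295, payoff=0.0000, prob=0.011008
DUUDD: Ā=186.4295, payoff=0.0000, prob=0.011008
UUUDD: Ā=250.0349, payoff=0.0000, prob=0.028897
DDDUD: Ā=139.2726, payoff=0.0000, prob=0.004194
UDDUD: Ā=186.7891, payoff=0.0000, prob=0.011008
DUDUD: Ā=175.1891, payoff=0.0000, prob=0.011008
UUDUD: Ā=234.9595, payoff=0.0000, prob=0.028897
DDUUD: Ā=165.3291, payoff=0.0000, prob=0.011008
UDUUD: Ā=221.7355, payoff=0.0000, prob=0.028897
DUUUD: Ā=210.1355, payoff=0.0000, prob=0.028897
UUUUD: Ā=281.8288, payoff=3.4888, prob=0.075854
DDDDU: Ā=132.1487, payoff=0.0000, prob=0.004194
UDDDU: Ā=177.2348, payoff=0.0000, prob=0.011008
DUDDU: Ā=165.6348, payoff=0.0000, prob=0.011008
UUDDU: Ā=222.1455, payoff=0.0000, prob=0.028897
DDUDU: Ā=155.7748, payoff=0.0000, prob=0.011008
UDUDU: Ā=208.9215, payoff=0.0000, prob=0.028897
DUUDU: Ā=197.3215, payoff=0.0000, prob=0.028897
UUUDU: Ā=264.6429, payoff=0.0000, prob=0.075854
DDDUU: Ā=147.3938, payoff=0.0000, prob=0.011008
UDDUU: Ā=197.6811, payoff=0.0000, prob=0.028897
DUDUU: Ā=186.0811, payoff=0.0000, prob=0.028897
UUDUU: Ā=249.5675, payoff=0.0000, prob=0.075854
DDUUU: Ā=176.2211, payoff=0.0000, prob=0.028897
UDUUU: Ā=236.3435, payoff=0.0000, prob=0.075854
DUUUU: Ā=224.7435, payoff=0.0000, prob=0.075854
UUUUU: Ā=301.4207, payoff=23.0807, prob=0.199116
Price = Σ prob·payoff / R^5 = 4.860390 / 1.338226 = 3.6320

price = 3.6320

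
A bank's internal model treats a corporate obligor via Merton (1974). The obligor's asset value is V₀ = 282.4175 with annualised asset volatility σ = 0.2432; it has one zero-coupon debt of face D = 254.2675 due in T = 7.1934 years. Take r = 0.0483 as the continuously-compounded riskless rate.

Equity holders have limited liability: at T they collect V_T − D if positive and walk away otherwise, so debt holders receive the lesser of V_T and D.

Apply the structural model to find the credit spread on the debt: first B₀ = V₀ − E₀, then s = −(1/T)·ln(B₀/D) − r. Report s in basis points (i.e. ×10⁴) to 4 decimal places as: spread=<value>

Apply the equity-as-call identities (strike 254.2675, horizon 7.1934 years):
d₁ = [ln(V₀/D) + (r + σ²/2)T] / (σ√T)
   = [ln(282.4175/254.2675) + (0.0483 + 0.5·0.2432²)·7.1934] / (0.2432·√7.1934)
   = [0.105000 + 0.560173] / 0.652275 = 1.019773
d₂ = d₁ − σ√T = 1.019773 − 0.652275 = 0.367498
N(d₁) = 0.846082,  N(d₂) = 0.643376,  e^(−rT) = 0.706494
E₀ = V₀·N(d₁) − D·e^(−rT)·N(d₂)
   = 282.4175·0.846082 − 254.2675·0.706494·0.643376 = 123.373301
B₀ = V₀ − E₀ = 282.4175 − 123.373301 = 159.044199
spread = −(1/T)·ln(B₀/D) − r = −(1/7.1934)·ln(159.044199/254.2675) − 0.0483 = 0.01692711
in basis points: 0.01692711 × 10⁴ = 169.2711 bp

spread=169.2711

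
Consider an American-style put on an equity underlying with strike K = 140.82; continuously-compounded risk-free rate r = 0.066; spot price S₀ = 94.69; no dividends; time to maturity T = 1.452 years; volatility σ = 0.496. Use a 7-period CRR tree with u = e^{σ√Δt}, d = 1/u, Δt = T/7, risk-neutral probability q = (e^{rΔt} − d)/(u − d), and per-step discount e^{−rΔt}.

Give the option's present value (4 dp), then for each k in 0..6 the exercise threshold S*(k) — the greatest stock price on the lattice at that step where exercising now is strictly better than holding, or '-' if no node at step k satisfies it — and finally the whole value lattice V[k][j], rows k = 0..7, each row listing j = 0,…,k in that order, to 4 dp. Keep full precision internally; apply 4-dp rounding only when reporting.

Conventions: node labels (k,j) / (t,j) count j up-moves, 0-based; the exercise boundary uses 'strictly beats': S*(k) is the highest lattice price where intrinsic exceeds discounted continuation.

price = 50.6922
boundary = - 75.5435 60.2684 75.5435 60.2684 75.5435 94.6900
tree:
50.6922
65.2765 35.9831
80.5516 49.3399 22.2082
92.7380 65.2765 33.0910 10.7782
102.4602 80.5516 47.5685 17.9885 3.0908
110.2167 92.7380 65.2765 29.3025 5.9573 0.0000
116.4047 102.4602 80.5516 46.1300 11.4822 0.0000 0.0000
121.3415 110.2167 92.7380 65.2765 22.1308 0.0000 0.0000 0.0000

params: Δt=0.20743 u=1.25345 d=0.79780 q=0.47402 e^(-rΔt)=0.98640
t_7 payoffs: 121.3415 110.2167 92.7380 65.2765 22.1308 0.0000 0.0000 0.0000
t_6: node(6,0) S=24.4153 payoff=116.4047 vs cont=114.4900 → 116.4047 [stop]  node(6,1) S=38.3598 payoff=102.4602 vs cont=100.5455 → 102.4602 [stop]  node(6,2) S=60.2684 payoff=80.5516 vs cont=78.6368 → 80.5516 [stop]  node(6,3) S=94.6900 payoff=46.1300 vs cont=44.2153 → 46.1300 [stop]  node(6,4) S=148.7710 payoff=0.0000 vs cont=11.4822 → 11.4822 [wait]  node(6,5) S=233.7396 payoff=0.0000 vs cont=0.0000 → 0.0000 [wait]  node(6,6) S=367.2371 payoff=0.0000 vs cont=0.0000 → 0.0000 [wait]  ⇒ S*(6)=94.6900
t_5: node(5,0) S=30.6033 payoff=110.2167 vs cont=108.3019 → 110.2167 [stop]  node(5,1) S=48.0820 payoff=92.7380 vs cont=90.8232 → 92.7380 [stop]  node(5,2) S=75.5435 payoff=65.2765 vs cont=63.3618 → 65.2765 [stop]  node(5,3) S=118.6892 payoff=22.1308 vs cont=29.3025 → 29.3025 [wait]  node(5,4) S=186.4770 payoff=0.0000 vs cont=5.9573 → 5.9573 [wait]  node(5,5) S=292.9810 payoff=0.0000 vs cont=0.0000 → 0.0000 [wait]  ⇒ S*(5)=75.5435
t_4: node(4,0) S=38.3598 payoff=102.4602 vs cont=100.5455 → 102.4602 [stop]  node(4,1) S=60.2684 payoff=80.5516 vs cont=78.6368 → 80.5516 [stop]  node(4,2) S=94.6900 payoff=46.1300 vs cont=47.5685 → 47.5685 [wait]  node(4,3) S=148.7710 payoff=0.0000 vs cont=17.9885 → 17.9885 [wait]  node(4,4) S=233.7396 payoff=0.0000 vs cont=3.0908 → 3.0908 [wait]  ⇒ S*(4)=60.2684
t_3: node(3,0) S=48.0820 payoff=92.7380 vs cont=90.8232 → 92.7380 [stop]  node(3,1) S=75.5435 payoff=65.2765 vs cont=64.0344 → 65.2765 [stop]  node(3,2) S=118.6892 payoff=22.1308 vs cont=33.0910 → 33.0910 [wait]  node(3,3) S=186.4770 payoff=0.0000 vs cont=10.7782 → 10.7782 [wait]  ⇒ S*(3)=75.5435
t_2: node(2,0) S=60.2684 payoff=80.5516 vs cont=78.6368 → 80.5516 [stop]  node(2,1) S=94.6900 payoff=46.1300 vs cont=49.3399 → 49.3399 [wait]  node(2,2) S=148.7710 payoff=0.0000 vs cont=22.2082 → 22.2082 [wait]  ⇒ S*(2)=60.2684
t_1: node(1,0) S=75.5435 payoff=65.2765 vs cont=64.8627 → 65.2765 [stop]  node(1,1) S=118.6892 payoff=22.1308 vs cont=35.9831 → 35.9831 [wait]  ⇒ S*(1)=75.5435
t_0: node(0,0) S=94.6900 payoff=46.1300 vs cont=50.6922 → 50.6922 [wait]  ⇒ S*(0)=-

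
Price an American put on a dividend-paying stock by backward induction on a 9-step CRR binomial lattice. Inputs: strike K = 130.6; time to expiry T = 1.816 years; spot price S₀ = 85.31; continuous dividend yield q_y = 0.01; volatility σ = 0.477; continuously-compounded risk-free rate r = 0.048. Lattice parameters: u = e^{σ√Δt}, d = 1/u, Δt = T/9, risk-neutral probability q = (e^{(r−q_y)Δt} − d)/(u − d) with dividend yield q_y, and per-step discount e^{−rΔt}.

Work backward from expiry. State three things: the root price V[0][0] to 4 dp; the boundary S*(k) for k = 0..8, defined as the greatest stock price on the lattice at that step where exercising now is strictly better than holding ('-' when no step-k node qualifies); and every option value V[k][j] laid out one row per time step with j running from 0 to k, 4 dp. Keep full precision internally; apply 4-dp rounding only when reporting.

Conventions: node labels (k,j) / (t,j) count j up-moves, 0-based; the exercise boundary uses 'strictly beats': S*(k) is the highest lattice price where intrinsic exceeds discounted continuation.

price = 50.8616
boundary = - - 55.5764 44.8575 55.5764 68.8565 55.5764 68.8565 85.3100
tree:
50.8616
62.5735 38.4232
75.0236 49.5293 26.4225
85.7425 61.9497 36.2461 15.6493
94.3940 75.0236 48.1732 23.2533 7.2097
101.3770 85.7425 61.7435 33.5358 11.8845 1.9707
107.0131 94.3940 75.0236 46.5913 19.1851 3.7157 0.0000
111.5623 101.3770 85.7425 61.7435 30.0967 7.0057 0.0000 0.0000
115.2340 107.0131 94.3940 75.0236 45.2900 13.2090 0.0000 0.0000 0.0000
118.1976 111.5623 101.3770 85.7425 61.7435 24.9049 0.0000 0.0000 0.0000 0.0000

Δt=0.20178  u=1.23895  d=0.80713  q=0.46446  discount=0.99036
step 9 (expiry): payoffs max(K−S,0) = 118.1976 111.5623 101.3770 85.7425 61.7435 24.9049 0.0000 0.0000 0.0000 0.0000
step 8: (k=8,j=0): S=15.3660, K−S=115.2340, hold=114.0062 ⇒ V=115.2340 exercise | (k=8,j=1): S=23.5869, K−S=107.0131, hold=105.8019 ⇒ V=107.0131 exercise | (k=8,j=2): S=36.2060, K−S=94.3940, hold=93.2082 ⇒ V=94.3940 exercise | (k=8,j=3): S=55.5764, K−S=75.0236, hold=73.8769 ⇒ V=75.0236 exercise | (k=8,j=4): S=85.3100, K−S=45.2900, hold=44.2032 ⇒ V=45.2900 exercise | (k=8,j=5): S=130.9513, K−S=0.0000, hold=13.2090 ⇒ V=13.2090 continue | (k=8,j=6): S=201.0109, K−S=0.0000, hold=0.0000 ⇒ V=0.0000 continue | (k=8,j=7): S=308.5528, K−S=0.0000, hold=0.0000 ⇒ V=0.0000 continue | (k=8,j=8): S=473.6301, K−S=0.0000, hold=0.0000 ⇒ V=0.0000 continue  boundary S*=85.3100
step 7: (k=7,j=0): S=19.0377, K−S=111.5623, hold=110.3418 ⇒ V=111.5623 exercise | (k=7,j=1): S=29.2230, K−S=101.3770, hold=100.1771 ⇒ V=101.3770 exercise | (k=7,j=2): S=44.8575, K−S=85.7425, hold=84.5741 ⇒ V=85.7425 exercise | (k=7,j=3): S=68.8565, K−S=61.7435, hold=60.6235 ⇒ V=61.7435 exercise | (k=7,j=4): S=105.6951, K−S=24.9049, hold=30.0967 ⇒ V=30.0967 continue | (k=7,j=5): S=162.2425, K−S=0.0000, hold=7.0057 ⇒ V=7.0057 continue | (k=7,j=6): S=249.0431, K−S=0.0000, hold=0.0000 ⇒ V=0.0000 continue | (k=7,j=7): S=382.2825, K−S=0.0000, hold=0.0000 ⇒ V=0.0000 continue  boundary S*=68.8565
step 6: (k=6,j=0): S=23.5869, K−S=107.0131, hold=105.8019 ⇒ V=107.0131 exercise | (k=6,j=1): S=36.2060, K−S=94.3940, hold=93.2082 ⇒ V=94.3940 exercise | (k=6,j=2): S=55.5764, K−S=75.0236, hold=73.8769 ⇒ V=75.0236 exercise | (k=6,j=3): S=85.3100, K−S=45.2900, hold=46.5913 ⇒ V=46.5913 continue | (k=6,j=4): S=130.9513, K−S=0.0000, hold=19.1851 ⇒ V=19.1851 continue | (k=6,j=5): S=201.0109, K−S=0.0000, hold=3.7157 ⇒ V=3.7157 continue | (k=6,j=6): S=308.5528, K−S=0.0000, hold=0.0000 ⇒ V=0.0000 continue  boundary S*=55.5764
step 5: (k=5,j=0): S=29.2230, K−S=101.3770, hold=100.1771 ⇒ V=101.3770 exercise | (k=5,j=1): S=44.8575, K−S=85.7425, hold=84.5741 ⇒ V=85.7425 exercise | (k=5,j=2): S=68.8565, K−S=61.7435, hold=61.2221 ⇒ V=61.7435 exercise | (k=5,j=3): S=105.6951, K−S=24.9049, hold=33.5358 ⇒ V=33.5358 continue | (k=5,j=4): S=162.2425, K−S=0.0000, hold=11.8845 ⇒ V=11.8845 continue | (k=5,j=5): S=249.0431, K−S=0.0000, hold=1.9707 ⇒ V=1.9707 continue  boundary S*=68.8565
step 4: (k=4,j=0): S=36.2060, K−S=94.3940, hold=93.2082 ⇒ V=94.3940 exercise | (k=4,j=1): S=55.5764, K−S=75.0236, hold=73.8769 ⇒ V=75.0236 exercise | (k=4,j=2): S=85.3100, K−S=45.2900, hold=48.1732 ⇒ V=48.1732 continue | (k=4,j=3): S=130.9513, K−S=0.0000, hold=23.2533 ⇒ V=23.2533 continue | (k=4,j=4): S=201.0109, K−S=0.0000, hold=7.2097 ⇒ V=7.2097 continue  boundary S*=55.5764
step 3: (k=3,j=0): S=44.8575, K−S=85.7425, hold=84.5741 ⇒ V=85.7425 exercise | (k=3,j=1): S=68.8565, K−S=61.7435, hold=61.9497 ⇒ V=61.9497 continue | (k=3,j=2): S=105.6951, K−S=24.9049, hold=36.2461 ⇒ V=36.2461 continue | (k=3,j=3): S=162.2425, K−S=0.0000, hold=15.6493 ⇒ V=15.6493 continue  boundary S*=44.8575
step 2: (k=2,j=0): S=55.5764, K−S=75.0236, hold=73.9717 ⇒ V=75.0236 exercise | (k=2,j=1): S=85.3100, K−S=45.2900, hold=49.5293 ⇒ V=49.5293 continue | (k=2,j=2): S=130.9513, K−S=0.0000, hold=26.4225 ⇒ V=26.4225 continue  boundary S*=55.5764
step 1: (k=1,j=0): S=68.8565, K−S=61.7435, hold=62.5735 ⇒ V=62.5735 continue | (k=1,j=1): S=105.6951, K−S=24.9049, hold=38.4232 ⇒ V=38.4232 continue  boundary S*=-
step 0: (k=0,j=0): S=85.3100, K−S=45.2900, hold=50.8616 ⇒ V=50.8616 continue  boundary S*=-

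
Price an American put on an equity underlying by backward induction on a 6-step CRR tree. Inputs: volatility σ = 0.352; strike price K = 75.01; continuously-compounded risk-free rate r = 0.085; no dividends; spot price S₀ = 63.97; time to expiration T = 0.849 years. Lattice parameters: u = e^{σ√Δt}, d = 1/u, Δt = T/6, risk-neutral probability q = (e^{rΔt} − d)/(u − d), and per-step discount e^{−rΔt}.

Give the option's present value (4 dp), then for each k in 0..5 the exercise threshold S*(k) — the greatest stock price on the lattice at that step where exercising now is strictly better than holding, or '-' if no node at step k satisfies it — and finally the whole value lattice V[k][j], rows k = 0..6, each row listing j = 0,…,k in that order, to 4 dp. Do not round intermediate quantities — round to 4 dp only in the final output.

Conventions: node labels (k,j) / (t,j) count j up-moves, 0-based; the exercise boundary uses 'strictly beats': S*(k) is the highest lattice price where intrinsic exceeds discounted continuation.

price = 13.2562
boundary = - 56.0366 49.0870 56.0366 49.0870 56.0366
tree:
13.2562
18.9734 8.1309
25.9230 12.6815 3.9944
32.0107 18.9734 6.9959 1.2337
37.3434 25.9230 11.8316 2.5613 0.0000
42.0147 32.0107 18.9734 5.3176 0.0000 0.0000
46.1068 37.3434 25.9230 11.0400 0.0000 0.0000 0.0000

Δt=0.14150, u=1.14158, d=0.87598, q=0.51250, disc=e^(-rΔt)=0.98804
k=6 terminal: V=max(K-S,0) → 46.1068 37.3434 25.9230 11.0400 0.0000 0.0000 0.0000
k=5: j=0 S=32.9953 intr=42.0147 cont=41.1180 V=42.0147[EX]; j=1 S=42.9993 intr=32.0107 cont=31.1139 V=32.0107[EX]; j=2 S=56.0366 intr=18.9734 cont=18.0767 V=18.9734[EX]; j=3 S=73.0266 intr=1.9834 cont=5.3176 V=5.3176[hold]; j=4 S=95.1681 intr=0.0000 cont=0.0000 V=0.0000[hold]; j=5 S=124.0227 intr=0.0000 cont=0.0000 V=0.0000[hold]  S*(5)=56.0366
k=4: j=0 S=37.6666 intr=37.3434 cont=36.4466 V=37.3434[EX]; j=1 S=49.0870 intr=25.9230 cont=25.0262 V=25.9230[EX]; j=2 S=63.9700 intr=11.0400 cont=11.8316 V=11.8316[hold]; j=3 S=83.3655 intr=0.0000 cont=2.5613 V=2.5613[hold]; j=4 S=108.6416 intr=0.0000 cont=0.0000 V=0.0000[hold]  S*(4)=49.0870
k=3: j=0 S=42.9993 intr=32.0107 cont=31.1139 V=32.0107[EX]; j=1 S=56.0366 intr=18.9734 cont=18.4775 V=18.9734[EX]; j=2 S=73.0266 intr=1.9834 cont=6.9959 V=6.9959[hold]; j=3 S=95.1681 intr=0.0000 cont=1.2337 V=1.2337[hold]  S*(3)=56.0366
k=2: j=0 S=49.0870 intr=25.9230 cont=25.0262 V=25.9230[EX]; j=1 S=63.9700 intr=11.0400 cont=12.6815 V=12.6815[hold]; j=2 S=83.3655 intr=0.0000 cont=3.9944 V=3.9944[hold]  S*(2)=49.0870
k=1: j=0 S=56.0366 intr=18.9734 cont=18.9079 V=18.9734[EX]; j=1 S=73.0266 intr=1.9834 cont=8.1309 V=8.1309[hold]  S*(1)=56.0366
k=0: j=0 S=63.9700 intr=11.0400 cont=13.2562 V=13.2562[hold]  S*(0)=-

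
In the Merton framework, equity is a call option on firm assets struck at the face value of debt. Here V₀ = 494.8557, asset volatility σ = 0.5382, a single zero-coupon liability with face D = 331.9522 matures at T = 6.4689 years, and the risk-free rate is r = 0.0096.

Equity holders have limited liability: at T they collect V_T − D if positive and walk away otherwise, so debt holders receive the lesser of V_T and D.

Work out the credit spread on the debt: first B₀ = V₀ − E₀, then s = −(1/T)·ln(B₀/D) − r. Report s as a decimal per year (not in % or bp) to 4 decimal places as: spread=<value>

Work the structural quantities from V₀ = 494.8557 against face 331.9522:
d₁ = [ln(V₀/D) + (r + σ²/2)T] / (σ√T)
   = [ln(494.8557/331.9522) + (0.0096 + 0.5·0.5382²)·6.4689] / (0.5382·√6.4689)
   = [0.399275 + 0.998990] / 1.368860 = 1.021482
d₂ = d₁ − σ√T = 1.021482 − 1.368860 = -0.347378
N(d₁) = 0.846487,  N(d₂) = 0.364154,  e^(−rT) = 0.939788
E₀ = V₀·N(d₁) − D·e^(−rT)·N(d₂)
   = 494.8557·0.846487 − 331.9522·0.939788·0.364154 = 305.285803
B₀ = V₀ − E₀ = 494.8557 − 305.285803 = 189.569897
spread = −(1/T)·ln(B₀/D) − r = −(1/6.4689)·ln(189.569897/331.9522) − 0.0096 = 0.07700409

spread=0.0770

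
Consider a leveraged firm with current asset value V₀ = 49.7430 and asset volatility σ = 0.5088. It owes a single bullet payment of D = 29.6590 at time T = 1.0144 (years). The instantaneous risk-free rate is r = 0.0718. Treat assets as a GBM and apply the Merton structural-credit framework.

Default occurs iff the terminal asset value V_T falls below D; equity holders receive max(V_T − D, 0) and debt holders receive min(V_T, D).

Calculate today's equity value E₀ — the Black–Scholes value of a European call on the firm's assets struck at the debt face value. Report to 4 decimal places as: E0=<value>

Equity is a call on the firm's assets struck at D = 29.6590:
d₁ = [ln(V₀/D) + (r + σ²/2)T] / (σ√T)
   = [ln(49.7430/29.6590) + (0.0718 + 0.5·0.5088²)·1.0144] / (0.5088·√1.0144)
   = [0.517104 + 0.204137] / 0.512450 = 1.407435
d₂ = d₁ − σ√T = 1.407435 − 0.512450 = 0.894985
N(d₁) = 0.920351,  N(d₂) = 0.814603,  e^(−rT) = 0.929755
E₀ = V₀·N(d₁) − D·e^(−rT)·N(d₂)
   = 49.7430·0.920351 − 29.6590·0.929755·0.814603 = 23.317851

E0=23.3179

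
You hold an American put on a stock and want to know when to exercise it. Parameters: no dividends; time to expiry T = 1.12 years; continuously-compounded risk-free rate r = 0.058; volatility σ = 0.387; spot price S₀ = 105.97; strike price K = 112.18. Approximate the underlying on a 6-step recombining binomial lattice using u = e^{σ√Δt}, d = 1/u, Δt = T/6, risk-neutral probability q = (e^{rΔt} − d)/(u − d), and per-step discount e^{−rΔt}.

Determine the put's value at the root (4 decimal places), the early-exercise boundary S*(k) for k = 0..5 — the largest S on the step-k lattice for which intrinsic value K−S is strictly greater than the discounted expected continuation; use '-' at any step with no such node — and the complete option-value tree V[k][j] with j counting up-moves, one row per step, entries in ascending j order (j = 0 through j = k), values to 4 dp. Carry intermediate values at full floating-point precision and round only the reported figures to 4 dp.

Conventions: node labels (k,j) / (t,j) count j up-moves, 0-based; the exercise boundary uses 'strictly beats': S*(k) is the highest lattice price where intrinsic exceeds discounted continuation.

price = 17.9440
boundary = - - 75.8494 64.1707 75.8494 89.6536
tree:
17.9440
26.0160 9.9641
36.3306 15.8873 4.0373
48.0093 24.5503 7.2483 0.7942
57.8898 36.3306 12.8680 1.5763 0.0000
66.2490 48.0093 22.5264 3.1287 0.0000 0.0000
73.3211 57.8898 36.3306 6.2100 0.0000 0.0000 0.0000

params: Δt=0.18667 u=1.18199 d=0.84603 q=0.49070 e^(-rΔt)=0.98923
t_6 payoffs: 73.3211 57.8898 36.3306 6.2100 0.0000 0.0000 0.0000
t_5: node(5,0) S=45.9310 payoff=66.2490 vs cont=65.0410 → 66.2490 [stop]  node(5,1) S=64.1707 payoff=48.0093 vs cont=46.8013 → 48.0093 [stop]  node(5,2) S=89.6536 payoff=22.5264 vs cont=21.3185 → 22.5264 [stop]  node(5,3) S=125.2559 payoff=0.0000 vs cont=3.1287 → 3.1287 [wait]  node(5,4) S=174.9964 payoff=0.0000 vs cont=0.0000 → 0.0000 [wait]  node(5,5) S=244.4893 payoff=0.0000 vs cont=0.0000 → 0.0000 [wait]  ⇒ S*(5)=89.6536
t_4: node(4,0) S=54.2902 payoff=57.8898 vs cont=56.6818 → 57.8898 [stop]  node(4,1) S=75.8494 payoff=36.3306 vs cont=35.1226 → 36.3306 [stop]  node(4,2) S=105.9700 payoff=6.2100 vs cont=12.8680 → 12.8680 [wait]  node(4,3) S=148.0518 payoff=0.0000 vs cont=1.5763 → 1.5763 [wait]  node(4,4) S=206.8447 payoff=0.0000 vs cont=0.0000 → 0.0000 [wait]  ⇒ S*(4)=75.8494
t_3: node(3,0) S=64.1707 payoff=48.0093 vs cont=46.8013 → 48.0093 [stop]  node(3,1) S=89.6536 payoff=22.5264 vs cont=24.5503 → 24.5503 [wait]  node(3,2) S=125.2559 payoff=0.0000 vs cont=7.2483 → 7.2483 [wait]  node(3,3) S=174.9964 payoff=0.0000 vs cont=0.7942 → 0.7942 [wait]  ⇒ S*(3)=64.1707
t_2: node(2,0) S=75.8494 payoff=36.3306 vs cont=36.1050 → 36.3306 [stop]  node(2,1) S=105.9700 payoff=6.2100 vs cont=15.8873 → 15.8873 [wait]  node(2,2) S=148.0518 payoff=0.0000 vs cont=4.0373 → 4.0373 [wait]  ⇒ S*(2)=75.8494
t_1: node(1,0) S=89.6536 payoff=22.5264 vs cont=26.0160 → 26.0160 [wait]  node(1,1) S=125.2559 payoff=0.0000 vs cont=9.9641 → 9.9641 [wait]  ⇒ S*(1)=-
t_0: node(0,0) S=105.9700 payoff=6.2100 vs cont=17.9440 → 17.9440 [wait]  ⇒ S*(0)=-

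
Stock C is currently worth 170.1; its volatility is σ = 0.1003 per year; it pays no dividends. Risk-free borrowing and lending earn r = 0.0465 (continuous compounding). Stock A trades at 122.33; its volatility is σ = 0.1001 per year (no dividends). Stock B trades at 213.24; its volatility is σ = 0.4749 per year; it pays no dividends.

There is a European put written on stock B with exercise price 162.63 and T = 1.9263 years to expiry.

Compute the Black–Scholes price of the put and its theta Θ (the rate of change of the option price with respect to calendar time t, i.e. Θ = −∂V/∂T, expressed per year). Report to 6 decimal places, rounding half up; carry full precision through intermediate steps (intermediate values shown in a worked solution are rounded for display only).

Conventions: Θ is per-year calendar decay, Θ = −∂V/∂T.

σ√T = 0.4749·√1.9263 = 0.659119
d₁ = (ln(S/K) + (r+σ²/2)T) / (σ√T) = (ln(213.24/162.63) + (0.0465+0.4749²/2)·1.9263) / 0.659119 = (0.270941 + 0.306792) / 0.659119 = 0.876522
d₂ = d₁ − σ√T = 0.876522 − 0.659119 = 0.217403
e^{−rT} = 0.914322
N(−d₁) = 0.190373,  N(−d₂) = 0.413947
Put price V = K·e^{−rT}·N(−d₂) − S·N(−d₁) = 61.552352 − 40.595165 = 20.957186
φ(d₁) = (1/√(2π))·e^{−d₁²/2} = 0.271693
Θ = −S·φ(d₁)·σ/(2√T) + r·K·e^{−rT}·N(−d₂) = −9.911895 + 2.862184 = -7.049710

price = 20.957186
Θ = -7.049710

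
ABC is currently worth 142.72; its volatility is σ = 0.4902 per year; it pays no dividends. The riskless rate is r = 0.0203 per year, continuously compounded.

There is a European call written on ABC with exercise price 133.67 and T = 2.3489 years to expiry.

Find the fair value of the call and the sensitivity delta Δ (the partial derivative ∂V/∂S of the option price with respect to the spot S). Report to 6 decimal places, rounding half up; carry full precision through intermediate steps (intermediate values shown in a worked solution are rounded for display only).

σ√T = 0.4902·√2.3489 = 0.751286
d₁ = (ln(S/K) + (r+σ²/2)T) / (σ√T) = (ln(142.72/133.67) + (0.0203+0.4902²/2)·2.3489) / 0.751286 = (0.065511 + 0.329898) / 0.751286 = 0.526309
d₂ = d₁ − σ√T = 0.526309 − 0.751286 = -0.224977
e^{−rT} = 0.953436
N(d₁) = 0.700663,  N(d₂) = 0.410998
Call price V = S·N(d₁) − K·e^{−rT}·N(d₂) = 99.998664 − 52.380039 = 47.618625
Δ = N(d₁) = 0.700663

price = 47.618625
Δ = 0.700663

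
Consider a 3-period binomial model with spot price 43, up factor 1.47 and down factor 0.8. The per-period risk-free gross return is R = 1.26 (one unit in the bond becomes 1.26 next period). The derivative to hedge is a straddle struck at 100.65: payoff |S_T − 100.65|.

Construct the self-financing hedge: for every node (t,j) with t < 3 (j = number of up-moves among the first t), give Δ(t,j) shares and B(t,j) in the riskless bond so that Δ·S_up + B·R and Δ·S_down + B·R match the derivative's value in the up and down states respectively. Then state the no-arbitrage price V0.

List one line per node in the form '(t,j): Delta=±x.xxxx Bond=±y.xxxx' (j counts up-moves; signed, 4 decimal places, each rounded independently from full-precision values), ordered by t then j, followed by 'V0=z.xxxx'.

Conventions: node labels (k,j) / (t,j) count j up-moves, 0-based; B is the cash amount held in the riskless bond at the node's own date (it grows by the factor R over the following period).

The replicating-portfolio and risk-neutral prices coincide; use p* = (1.26−0.8)/(1.47−0.8) = 0.6866 for the latter.
Payoffs at expiry: V(3,0)=78.6340, V(3,1)=60.1956, V(3,2)=26.3150, V(3,3)=35.9405
(2,0): S=27.5200. Δ = (V_up−V_dn)/(S_up−S_dn) = (60.1956−78.6340)/(40.4544−22.0160) = -1.0000. V = [p*·60.1956 + (1−p*)·78.6340]/1.26 = 52.3610. B = V − Δ·S = 79.8810.
(2,1): S=50.5680. Δ = (V_up−V_dn)/(S_up−S_dn) = (26.3150−60.1956)/(74.3350−40.4544) = -1.0000. V = [p*·26.3150 + (1−p*)·60.1956]/1.26 = 29.3130. B = V − Δ·S = 79.8810.
(2,2): S=92.9187. Δ = (V_up−V_dn)/(S_up−S_dn) = (35.9405−26.3150)/(136.5905−74.3350) = 0.1546. V = [p*·35.9405 + (1−p*)·26.3150]/1.26 = 26.1298. B = V − Δ·S = 11.7635.
(1,0): S=34.4000. Δ = (V_up−V_dn)/(S_up−S_dn) = (29.3130−52.3610)/(50.5680−27.5200) = -1.0000. V = [p*·29.3130 + (1−p*)·52.3610]/1.26 = 28.9976. B = V − Δ·S = 63.3976.
(1,1): S=63.2100. Δ = (V_up−V_dn)/(S_up−S_dn) = (26.1298−29.3130)/(92.9187−50.5680) = -0.0752. V = [p*·26.1298 + (1−p*)·29.3130]/1.26 = 21.5298. B = V − Δ·S = 26.2807.
(0,0): S=43.0000. Δ = (V_up−V_dn)/(S_up−S_dn) = (21.5298−28.9976)/(63.2100−34.4000) = -0.2592. V = [p*·21.5298 + (1−p*)·28.9976]/1.26 = 18.9448. B = V − Δ·S = 30.0908.
Sanity check at the root: Δ(0,0)·S0 + B(0,0) reproduces V0 = 18.9448.

(0,0): Delta=-0.2592 Bond=30.0908
(1,0): Delta=-1.0000 Bond=63.3976
(1,1): Delta=-0.0752 Bond=26.2807
(2,0): Delta=-1.0000 Bond=79.8810
(2,1): Delta=-1.0000 Bond=79.8810
(2,2): Delta=0.1546 Bond=11.7635
V0=18.9448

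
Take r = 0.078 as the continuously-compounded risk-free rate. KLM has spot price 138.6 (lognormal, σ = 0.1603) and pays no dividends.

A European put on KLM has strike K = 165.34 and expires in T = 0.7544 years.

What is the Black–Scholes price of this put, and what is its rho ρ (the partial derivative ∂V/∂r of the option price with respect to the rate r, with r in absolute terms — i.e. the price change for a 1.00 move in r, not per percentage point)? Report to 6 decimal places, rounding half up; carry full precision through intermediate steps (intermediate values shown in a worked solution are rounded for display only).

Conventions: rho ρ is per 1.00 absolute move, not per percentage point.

σ√T = 0.1603·√0.7544 = 0.139230
d₁ = (ln(S/K) + (r+σ²/2)T) / (σ√T) = (ln(138.6/165.34) + (0.078+0.1603²/2)·0.7544) / 0.139230 = (-0.176412 + 0.068536) / 0.139230 = -0.774802
d₂ = d₁ − σ√T = -0.774802 − 0.139230 = -0.914033
e^{−rT} = 0.942855
N(−d₁) = 0.780772,  N(−d₂) = 0.819650
Put price V = K·e^{−rT}·N(−d₂) − S·N(−d₁) = 127.776563 − 108.214966 = 19.561598
ρ = −K·T·e^{−rT}·N(−d₂) = -96.394639

price = 19.561598
ρ = -96.394639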